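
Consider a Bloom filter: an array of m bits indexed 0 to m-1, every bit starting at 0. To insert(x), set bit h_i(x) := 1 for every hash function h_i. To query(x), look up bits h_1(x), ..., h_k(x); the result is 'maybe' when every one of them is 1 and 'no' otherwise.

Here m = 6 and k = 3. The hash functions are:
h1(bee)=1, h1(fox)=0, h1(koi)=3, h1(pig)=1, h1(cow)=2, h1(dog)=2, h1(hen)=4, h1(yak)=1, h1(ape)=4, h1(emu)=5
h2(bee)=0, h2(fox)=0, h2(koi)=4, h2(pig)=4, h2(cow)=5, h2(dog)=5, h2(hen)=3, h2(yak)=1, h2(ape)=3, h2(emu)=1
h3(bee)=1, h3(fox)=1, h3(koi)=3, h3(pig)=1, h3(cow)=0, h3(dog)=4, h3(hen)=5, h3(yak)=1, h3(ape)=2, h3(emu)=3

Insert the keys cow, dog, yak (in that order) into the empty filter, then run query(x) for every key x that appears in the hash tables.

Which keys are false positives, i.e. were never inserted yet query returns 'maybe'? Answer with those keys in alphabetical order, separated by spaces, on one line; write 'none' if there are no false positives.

Answer: bee fox pig

Derivation:
Start: bits=000000
After insert 'cow': sets bits 0 2 5 -> bits=101001
After insert 'dog': sets bits 2 4 5 -> bits=101011
After insert 'yak': sets bits 1 -> bits=111011
Not inserted: ape bee emu fox hen koi pig — query each against bits=111011:
query ape: checks bit2=1, bit3=0, bit4=1 (has a 0) -> no => not a false positive
query bee: checks bit0=1, bit1=1 (all 1) -> maybe => FALSE POSITIVE
query emu: checks bit1=1, bit3=0, bit5=1 (has a 0) -> no => not a false positive
query fox: checks bit0=1, bit1=1 (all 1) -> maybe => FALSE POSITIVE
query hen: checks bit3=0, bit4=1, bit5=1 (has a 0) -> no => not a false positive
query koi: checks bit3=0, bit4=1 (has a 0) -> no => not a false positive
query pig: checks bit1=1, bit4=1 (all 1) -> maybe => FALSE POSITIVE
False positives (alphabetical): bee fox pig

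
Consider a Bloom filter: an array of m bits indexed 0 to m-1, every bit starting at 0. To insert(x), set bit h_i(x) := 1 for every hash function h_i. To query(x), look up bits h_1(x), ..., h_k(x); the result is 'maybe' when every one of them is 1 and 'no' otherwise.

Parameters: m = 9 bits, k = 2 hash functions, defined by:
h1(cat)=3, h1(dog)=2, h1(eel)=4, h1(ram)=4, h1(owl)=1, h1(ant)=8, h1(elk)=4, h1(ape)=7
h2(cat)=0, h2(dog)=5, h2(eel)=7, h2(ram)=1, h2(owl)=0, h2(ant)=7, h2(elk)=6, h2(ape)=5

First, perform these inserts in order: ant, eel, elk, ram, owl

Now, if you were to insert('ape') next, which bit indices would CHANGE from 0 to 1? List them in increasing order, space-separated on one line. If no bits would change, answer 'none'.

Answer: 5

Derivation:
Start: bits=000000000
After insert 'ant': sets bits 7 8 -> bits=000000011
After insert 'eel': sets bits 4 7 -> bits=000010011
After insert 'elk': sets bits 4 6 -> bits=000010111
After insert 'ram': sets bits 1 4 -> bits=010010111
After insert 'owl': sets bits 0 1 -> bits=110010111
insert 'ape' would touch bits 5 7; currently bit5=0, bit7=1
Bits that are 0 among those (would change 0->1): 5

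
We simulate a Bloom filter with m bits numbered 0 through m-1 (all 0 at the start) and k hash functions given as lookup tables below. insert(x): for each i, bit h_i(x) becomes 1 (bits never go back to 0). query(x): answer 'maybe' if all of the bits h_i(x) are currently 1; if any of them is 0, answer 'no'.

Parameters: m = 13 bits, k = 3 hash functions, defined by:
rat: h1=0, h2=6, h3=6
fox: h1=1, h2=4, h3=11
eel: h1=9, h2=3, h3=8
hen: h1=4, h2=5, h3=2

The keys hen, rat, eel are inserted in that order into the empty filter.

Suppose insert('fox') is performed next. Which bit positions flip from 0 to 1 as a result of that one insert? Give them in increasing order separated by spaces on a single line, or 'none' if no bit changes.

Answer: 1 11

Derivation:
Start: bits=0000000000000
After insert 'hen': sets bits 2 4 5 -> bits=0010110000000
After insert 'rat': sets bits 0 6 -> bits=1010111000000
After insert 'eel': sets bits 3 8 9 -> bits=1011111011000
insert 'fox' would touch bits 1 4 11; currently bit1=0, bit4=1, bit11=0
Bits that are 0 among those (would change 0->1): 1 11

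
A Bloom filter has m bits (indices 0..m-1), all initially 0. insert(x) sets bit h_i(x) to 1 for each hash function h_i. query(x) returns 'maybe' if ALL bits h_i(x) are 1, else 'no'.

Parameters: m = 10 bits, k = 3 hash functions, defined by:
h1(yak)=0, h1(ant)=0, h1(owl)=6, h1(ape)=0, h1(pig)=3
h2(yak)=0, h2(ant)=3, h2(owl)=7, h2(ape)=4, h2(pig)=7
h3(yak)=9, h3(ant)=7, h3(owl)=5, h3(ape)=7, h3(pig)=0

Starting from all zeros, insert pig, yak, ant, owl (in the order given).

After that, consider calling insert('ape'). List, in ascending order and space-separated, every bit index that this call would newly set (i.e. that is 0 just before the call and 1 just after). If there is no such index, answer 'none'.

Answer: 4

Derivation:
Start: bits=0000000000
After insert 'pig': sets bits 0 3 7 -> bits=1001000100
After insert 'yak': sets bits 0 9 -> bits=1001000101
After insert 'ant': sets bits 0 3 7 -> bits=1001000101
After insert 'owl': sets bits 5 6 7 -> bits=1001011101
insert 'ape' would touch bits 0 4 7; currently bit0=1, bit4=0, bit7=1
Bits that are 0 among those (would change 0->1): 4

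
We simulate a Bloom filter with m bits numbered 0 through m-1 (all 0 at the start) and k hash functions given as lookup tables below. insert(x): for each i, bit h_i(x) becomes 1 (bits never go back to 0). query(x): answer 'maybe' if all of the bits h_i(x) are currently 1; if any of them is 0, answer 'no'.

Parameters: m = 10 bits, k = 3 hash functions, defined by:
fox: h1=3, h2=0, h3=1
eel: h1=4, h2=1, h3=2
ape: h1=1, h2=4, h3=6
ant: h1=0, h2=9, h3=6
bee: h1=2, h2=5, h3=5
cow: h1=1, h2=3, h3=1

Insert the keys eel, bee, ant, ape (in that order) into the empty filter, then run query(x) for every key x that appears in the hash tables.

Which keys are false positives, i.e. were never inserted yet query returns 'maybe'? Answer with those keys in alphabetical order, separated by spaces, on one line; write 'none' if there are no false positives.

Start: bits=0000000000
After insert 'eel': sets bits 1 2 4 -> bits=0110100000
After insert 'bee': sets bits 2 5 -> bits=0110110000
After insert 'ant': sets bits 0 6 9 -> bits=1110111001
After insert 'ape': sets bits 1 4 6 -> bits=1110111001
Not inserted: cow fox — query each against bits=1110111001:
query cow: checks bit1=1, bit3=0 (has a 0) -> no => not a false positive
query fox: checks bit0=1, bit1=1, bit3=0 (has a 0) -> no => not a false positive
False positives (alphabetical): none

Answer: none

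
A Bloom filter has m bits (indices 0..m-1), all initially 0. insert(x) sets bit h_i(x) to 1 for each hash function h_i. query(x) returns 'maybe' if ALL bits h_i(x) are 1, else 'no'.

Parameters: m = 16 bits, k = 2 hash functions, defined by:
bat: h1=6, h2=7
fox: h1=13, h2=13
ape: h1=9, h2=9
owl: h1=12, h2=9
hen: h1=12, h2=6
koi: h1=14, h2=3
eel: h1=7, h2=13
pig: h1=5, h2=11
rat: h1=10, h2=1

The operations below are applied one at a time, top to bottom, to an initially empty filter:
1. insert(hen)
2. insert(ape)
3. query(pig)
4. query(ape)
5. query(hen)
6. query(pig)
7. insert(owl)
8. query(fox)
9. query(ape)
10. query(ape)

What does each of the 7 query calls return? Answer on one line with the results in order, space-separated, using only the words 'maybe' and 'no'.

Answer: no maybe maybe no no maybe maybe

Derivation:
Start: bits=0000000000000000
Op 1: insert hen -> sets bits 6 12 -> bits=0000001000001000
Op 2: insert ape -> sets bits 9 -> bits=0000001001001000
Op 3: query pig -> checks bit5=0, bit11=0 (has a 0) -> no
Op 4: query ape -> checks bit9=1 (all 1) -> maybe
Op 5: query hen -> checks bit6=1, bit12=1 (all 1) -> maybe
Op 6: query pig -> checks bit5=0, bit11=0 (has a 0) -> no
Op 7: insert owl -> sets bits 9 12 -> bits=0000001001001000
Op 8: query fox -> checks bit13=0 (has a 0) -> no
Op 9: query ape -> checks bit9=1 (all 1) -> maybe
Op 10: query ape -> checks bit9=1 (all 1) -> maybe
Query results in order: no maybe maybe no no maybe maybe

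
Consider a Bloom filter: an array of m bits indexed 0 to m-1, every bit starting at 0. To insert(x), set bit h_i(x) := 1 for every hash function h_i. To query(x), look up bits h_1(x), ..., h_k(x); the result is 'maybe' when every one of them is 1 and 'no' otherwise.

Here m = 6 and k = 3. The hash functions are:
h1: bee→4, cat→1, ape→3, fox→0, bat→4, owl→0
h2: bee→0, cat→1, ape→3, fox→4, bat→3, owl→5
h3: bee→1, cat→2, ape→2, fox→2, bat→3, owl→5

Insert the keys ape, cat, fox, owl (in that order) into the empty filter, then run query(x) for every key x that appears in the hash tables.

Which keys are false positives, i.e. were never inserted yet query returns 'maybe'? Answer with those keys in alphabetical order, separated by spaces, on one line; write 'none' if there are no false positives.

Start: bits=000000
After insert 'ape': sets bits 2 3 -> bits=001100
After insert 'cat': sets bits 1 2 -> bits=011100
After insert 'fox': sets bits 0 2 4 -> bits=111110
After insert 'owl': sets bits 0 5 -> bits=111111
Not inserted: bat bee — query each against bits=111111:
query bat: checks bit3=1, bit4=1 (all 1) -> maybe => FALSE POSITIVE
query bee: checks bit0=1, bit1=1, bit4=1 (all 1) -> maybe => FALSE POSITIVE
False positives (alphabetical): bat bee

Answer: bat bee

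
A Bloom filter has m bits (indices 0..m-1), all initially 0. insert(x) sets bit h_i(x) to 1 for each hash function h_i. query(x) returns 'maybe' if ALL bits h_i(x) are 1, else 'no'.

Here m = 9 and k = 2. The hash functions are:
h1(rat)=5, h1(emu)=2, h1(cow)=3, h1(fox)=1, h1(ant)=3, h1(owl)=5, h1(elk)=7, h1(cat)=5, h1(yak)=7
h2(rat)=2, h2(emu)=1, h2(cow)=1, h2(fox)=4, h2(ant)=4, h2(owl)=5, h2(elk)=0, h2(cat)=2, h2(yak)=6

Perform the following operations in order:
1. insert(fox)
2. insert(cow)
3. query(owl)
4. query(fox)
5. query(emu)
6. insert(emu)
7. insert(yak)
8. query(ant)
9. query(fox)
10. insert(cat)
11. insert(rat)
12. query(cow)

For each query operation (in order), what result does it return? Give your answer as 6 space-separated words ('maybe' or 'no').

Start: bits=000000000
Op 1: insert fox -> sets bits 1 4 -> bits=010010000
Op 2: insert cow -> sets bits 1 3 -> bits=010110000
Op 3: query owl -> checks bit5=0 (has a 0) -> no
Op 4: query fox -> checks bit1=1, bit4=1 (all 1) -> maybe
Op 5: query emu -> checks bit1=1, bit2=0 (has a 0) -> no
Op 6: insert emu -> sets bits 1 2 -> bits=011110000
Op 7: insert yak -> sets bits 6 7 -> bits=011110110
Op 8: query ant -> checks bit3=1, bit4=1 (all 1) -> maybe
Op 9: query fox -> checks bit1=1, bit4=1 (all 1) -> maybe
Op 10: insert cat -> sets bits 2 5 -> bits=011111110
Op 11: insert rat -> sets bits 2 5 -> bits=011111110
Op 12: query cow -> checks bit1=1, bit3=1 (all 1) -> maybe
Query results in order: no maybe no maybe maybe maybe

Answer: no maybe no maybe maybe maybe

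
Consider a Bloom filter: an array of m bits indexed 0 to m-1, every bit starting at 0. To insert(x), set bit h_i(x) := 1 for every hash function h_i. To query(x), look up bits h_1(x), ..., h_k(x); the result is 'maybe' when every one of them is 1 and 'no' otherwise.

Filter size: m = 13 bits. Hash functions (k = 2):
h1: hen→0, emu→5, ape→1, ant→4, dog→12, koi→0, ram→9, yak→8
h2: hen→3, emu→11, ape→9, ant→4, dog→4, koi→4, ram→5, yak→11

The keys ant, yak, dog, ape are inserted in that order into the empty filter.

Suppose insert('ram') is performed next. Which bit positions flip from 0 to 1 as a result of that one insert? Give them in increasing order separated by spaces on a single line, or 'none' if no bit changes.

Answer: 5

Derivation:
Start: bits=0000000000000
After insert 'ant': sets bits 4 -> bits=0000100000000
After insert 'yak': sets bits 8 11 -> bits=0000100010010
After insert 'dog': sets bits 4 12 -> bits=0000100010011
After insert 'ape': sets bits 1 9 -> bits=0100100011011
insert 'ram' would touch bits 5 9; currently bit5=0, bit9=1
Bits that are 0 among those (would change 0->1): 5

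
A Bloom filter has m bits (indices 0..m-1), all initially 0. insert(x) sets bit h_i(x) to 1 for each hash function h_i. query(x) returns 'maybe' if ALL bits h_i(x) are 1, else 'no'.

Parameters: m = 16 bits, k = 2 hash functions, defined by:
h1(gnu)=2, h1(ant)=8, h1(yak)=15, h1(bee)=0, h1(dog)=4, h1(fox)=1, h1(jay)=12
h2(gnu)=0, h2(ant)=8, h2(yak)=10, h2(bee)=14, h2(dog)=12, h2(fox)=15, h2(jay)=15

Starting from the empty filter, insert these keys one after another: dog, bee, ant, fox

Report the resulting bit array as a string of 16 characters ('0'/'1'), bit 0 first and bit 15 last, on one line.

Answer: 1100100010001011

Derivation:
Start: bits=0000000000000000
After insert 'dog': sets bits 4 12 -> bits=0000100000001000
After insert 'bee': sets bits 0 14 -> bits=1000100000001010
After insert 'ant': sets bits 8 -> bits=1000100010001010
After insert 'fox': sets bits 1 15 -> bits=1100100010001011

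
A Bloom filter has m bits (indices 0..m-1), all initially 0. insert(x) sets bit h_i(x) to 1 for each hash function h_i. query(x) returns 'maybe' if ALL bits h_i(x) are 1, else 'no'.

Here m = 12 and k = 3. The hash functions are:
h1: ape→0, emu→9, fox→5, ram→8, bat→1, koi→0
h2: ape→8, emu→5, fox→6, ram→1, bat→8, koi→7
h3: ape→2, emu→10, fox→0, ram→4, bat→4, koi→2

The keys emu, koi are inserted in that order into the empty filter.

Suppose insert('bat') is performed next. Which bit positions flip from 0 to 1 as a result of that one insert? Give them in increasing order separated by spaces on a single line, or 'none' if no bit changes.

Answer: 1 4 8

Derivation:
Start: bits=000000000000
After insert 'emu': sets bits 5 9 10 -> bits=000001000110
After insert 'koi': sets bits 0 2 7 -> bits=101001010110
insert 'bat' would touch bits 1 4 8; currently bit1=0, bit4=0, bit8=0
Bits that are 0 among those (would change 0->1): 1 4 8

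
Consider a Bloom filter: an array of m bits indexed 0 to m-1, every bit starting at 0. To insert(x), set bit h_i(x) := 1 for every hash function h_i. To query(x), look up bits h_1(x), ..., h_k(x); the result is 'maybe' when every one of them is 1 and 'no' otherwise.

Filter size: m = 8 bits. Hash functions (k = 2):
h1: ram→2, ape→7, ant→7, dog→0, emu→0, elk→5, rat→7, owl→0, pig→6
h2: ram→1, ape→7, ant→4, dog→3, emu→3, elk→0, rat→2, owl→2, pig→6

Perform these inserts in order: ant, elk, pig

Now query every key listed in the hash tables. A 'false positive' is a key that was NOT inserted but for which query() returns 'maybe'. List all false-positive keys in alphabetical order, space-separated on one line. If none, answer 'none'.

Answer: ape

Derivation:
Start: bits=00000000
After insert 'ant': sets bits 4 7 -> bits=00001001
After insert 'elk': sets bits 0 5 -> bits=10001101
After insert 'pig': sets bits 6 -> bits=10001111
Not inserted: ape dog emu owl ram rat — query each against bits=10001111:
query ape: checks bit7=1 (all 1) -> maybe => FALSE POSITIVE
query dog: checks bit0=1, bit3=0 (has a 0) -> no => not a false positive
query emu: checks bit0=1, bit3=0 (has a 0) -> no => not a false positive
query owl: checks bit0=1, bit2=0 (has a 0) -> no => not a false positive
query ram: checks bit1=0, bit2=0 (has a 0) -> no => not a false positive
query rat: checks bit2=0, bit7=1 (has a 0) -> no => not a false positive
False positives (alphabetical): ape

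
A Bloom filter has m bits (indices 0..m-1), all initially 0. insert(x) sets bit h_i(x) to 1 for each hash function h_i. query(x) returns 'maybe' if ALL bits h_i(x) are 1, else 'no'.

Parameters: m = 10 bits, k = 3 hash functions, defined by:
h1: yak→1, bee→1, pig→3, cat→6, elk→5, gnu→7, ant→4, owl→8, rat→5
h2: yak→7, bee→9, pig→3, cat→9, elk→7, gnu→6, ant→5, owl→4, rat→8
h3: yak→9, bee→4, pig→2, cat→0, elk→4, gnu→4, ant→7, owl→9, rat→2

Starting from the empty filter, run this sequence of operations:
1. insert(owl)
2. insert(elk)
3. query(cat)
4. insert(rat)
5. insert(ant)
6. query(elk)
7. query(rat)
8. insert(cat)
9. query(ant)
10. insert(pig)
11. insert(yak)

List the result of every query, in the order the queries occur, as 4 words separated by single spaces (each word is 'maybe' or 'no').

Start: bits=0000000000
Op 1: insert owl -> sets bits 4 8 9 -> bits=0000100011
Op 2: insert elk -> sets bits 4 5 7 -> bits=0000110111
Op 3: query cat -> checks bit0=0, bit6=0, bit9=1 (has a 0) -> no
Op 4: insert rat -> sets bits 2 5 8 -> bits=0010110111
Op 5: insert ant -> sets bits 4 5 7 -> bits=0010110111
Op 6: query elk -> checks bit4=1, bit5=1, bit7=1 (all 1) -> maybe
Op 7: query rat -> checks bit2=1, bit5=1, bit8=1 (all 1) -> maybe
Op 8: insert cat -> sets bits 0 6 9 -> bits=1010111111
Op 9: query ant -> checks bit4=1, bit5=1, bit7=1 (all 1) -> maybe
Op 10: insert pig -> sets bits 2 3 -> bits=1011111111
Op 11: insert yak -> sets bits 1 7 9 -> bits=1111111111
Query results in order: no maybe maybe maybe

Answer: no maybe maybe maybe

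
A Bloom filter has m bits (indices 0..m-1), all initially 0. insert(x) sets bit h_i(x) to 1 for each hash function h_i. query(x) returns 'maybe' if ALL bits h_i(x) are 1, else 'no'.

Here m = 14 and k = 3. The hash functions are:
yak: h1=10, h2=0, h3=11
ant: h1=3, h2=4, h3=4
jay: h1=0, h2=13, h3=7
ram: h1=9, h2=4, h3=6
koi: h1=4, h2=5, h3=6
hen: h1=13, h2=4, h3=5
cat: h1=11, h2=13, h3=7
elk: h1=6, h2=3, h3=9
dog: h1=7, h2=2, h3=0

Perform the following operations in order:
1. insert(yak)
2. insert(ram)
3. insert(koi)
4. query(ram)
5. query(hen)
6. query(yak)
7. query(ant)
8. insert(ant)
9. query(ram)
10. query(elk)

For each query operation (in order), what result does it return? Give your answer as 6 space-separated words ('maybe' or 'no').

Start: bits=00000000000000
Op 1: insert yak -> sets bits 0 10 11 -> bits=10000000001100
Op 2: insert ram -> sets bits 4 6 9 -> bits=10001010011100
Op 3: insert koi -> sets bits 4 5 6 -> bits=10001110011100
Op 4: query ram -> checks bit4=1, bit6=1, bit9=1 (all 1) -> maybe
Op 5: query hen -> checks bit4=1, bit5=1, bit13=0 (has a 0) -> no
Op 6: query yak -> checks bit0=1, bit10=1, bit11=1 (all 1) -> maybe
Op 7: query ant -> checks bit3=0, bit4=1 (has a 0) -> no
Op 8: insert ant -> sets bits 3 4 -> bits=10011110011100
Op 9: query ram -> checks bit4=1, bit6=1, bit9=1 (all 1) -> maybe
Op 10: query elk -> checks bit3=1, bit6=1, bit9=1 (all 1) -> maybe
Query results in order: maybe no maybe no maybe maybe

Answer: maybe no maybe no maybe maybe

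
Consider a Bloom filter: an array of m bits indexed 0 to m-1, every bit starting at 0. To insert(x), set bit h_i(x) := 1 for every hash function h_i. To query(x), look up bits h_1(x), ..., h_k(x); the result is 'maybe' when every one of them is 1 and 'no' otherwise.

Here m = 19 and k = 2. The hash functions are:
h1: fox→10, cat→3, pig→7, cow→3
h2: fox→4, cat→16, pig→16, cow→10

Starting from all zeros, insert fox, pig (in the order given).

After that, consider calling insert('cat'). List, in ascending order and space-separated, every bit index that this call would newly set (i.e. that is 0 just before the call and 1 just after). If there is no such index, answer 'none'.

Answer: 3

Derivation:
Start: bits=0000000000000000000
After insert 'fox': sets bits 4 10 -> bits=0000100000100000000
After insert 'pig': sets bits 7 16 -> bits=0000100100100000100
insert 'cat' would touch bits 3 16; currently bit3=0, bit16=1
Bits that are 0 among those (would change 0->1): 3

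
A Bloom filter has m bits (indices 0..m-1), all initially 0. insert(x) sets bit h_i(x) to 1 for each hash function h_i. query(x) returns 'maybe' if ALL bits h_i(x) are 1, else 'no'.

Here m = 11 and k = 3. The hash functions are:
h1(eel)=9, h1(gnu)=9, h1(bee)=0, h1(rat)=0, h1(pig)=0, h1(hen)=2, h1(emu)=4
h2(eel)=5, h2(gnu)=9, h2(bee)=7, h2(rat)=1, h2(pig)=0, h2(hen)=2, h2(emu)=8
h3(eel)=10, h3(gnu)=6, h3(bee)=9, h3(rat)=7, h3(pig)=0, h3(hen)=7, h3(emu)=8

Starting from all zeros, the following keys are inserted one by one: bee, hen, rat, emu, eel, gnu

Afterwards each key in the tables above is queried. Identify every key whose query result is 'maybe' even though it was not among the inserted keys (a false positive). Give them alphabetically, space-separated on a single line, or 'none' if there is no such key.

Start: bits=00000000000
After insert 'bee': sets bits 0 7 9 -> bits=10000001010
After insert 'hen': sets bits 2 7 -> bits=10100001010
After insert 'rat': sets bits 0 1 7 -> bits=11100001010
After insert 'emu': sets bits 4 8 -> bits=11101001110
After insert 'eel': sets bits 5 9 10 -> bits=11101101111
After insert 'gnu': sets bits 6 9 -> bits=11101111111
Not inserted: pig — query each against bits=11101111111:
query pig: checks bit0=1 (all 1) -> maybe => FALSE POSITIVE
False positives (alphabetical): pig

Answer: pig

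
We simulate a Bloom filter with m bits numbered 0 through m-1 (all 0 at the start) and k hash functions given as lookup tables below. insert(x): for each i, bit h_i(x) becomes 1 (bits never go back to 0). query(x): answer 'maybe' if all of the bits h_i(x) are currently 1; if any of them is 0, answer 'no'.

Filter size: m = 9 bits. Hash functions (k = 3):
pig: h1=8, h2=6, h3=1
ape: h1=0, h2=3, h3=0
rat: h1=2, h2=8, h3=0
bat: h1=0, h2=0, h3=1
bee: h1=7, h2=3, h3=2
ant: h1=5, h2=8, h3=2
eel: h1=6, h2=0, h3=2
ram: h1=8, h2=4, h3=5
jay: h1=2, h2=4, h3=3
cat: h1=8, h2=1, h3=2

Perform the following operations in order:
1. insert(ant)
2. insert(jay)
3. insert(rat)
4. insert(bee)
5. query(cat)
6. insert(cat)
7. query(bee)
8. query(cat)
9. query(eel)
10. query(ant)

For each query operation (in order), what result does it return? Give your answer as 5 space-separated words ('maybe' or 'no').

Answer: no maybe maybe no maybe

Derivation:
Start: bits=000000000
Op 1: insert ant -> sets bits 2 5 8 -> bits=001001001
Op 2: insert jay -> sets bits 2 3 4 -> bits=001111001
Op 3: insert rat -> sets bits 0 2 8 -> bits=101111001
Op 4: insert bee -> sets bits 2 3 7 -> bits=101111011
Op 5: query cat -> checks bit1=0, bit2=1, bit8=1 (has a 0) -> no
Op 6: insert cat -> sets bits 1 2 8 -> bits=111111011
Op 7: query bee -> checks bit2=1, bit3=1, bit7=1 (all 1) -> maybe
Op 8: query cat -> checks bit1=1, bit2=1, bit8=1 (all 1) -> maybe
Op 9: query eel -> checks bit0=1, bit2=1, bit6=0 (has a 0) -> no
Op 10: query ant -> checks bit2=1, bit5=1, bit8=1 (all 1) -> maybe
Query results in order: no maybe maybe no maybe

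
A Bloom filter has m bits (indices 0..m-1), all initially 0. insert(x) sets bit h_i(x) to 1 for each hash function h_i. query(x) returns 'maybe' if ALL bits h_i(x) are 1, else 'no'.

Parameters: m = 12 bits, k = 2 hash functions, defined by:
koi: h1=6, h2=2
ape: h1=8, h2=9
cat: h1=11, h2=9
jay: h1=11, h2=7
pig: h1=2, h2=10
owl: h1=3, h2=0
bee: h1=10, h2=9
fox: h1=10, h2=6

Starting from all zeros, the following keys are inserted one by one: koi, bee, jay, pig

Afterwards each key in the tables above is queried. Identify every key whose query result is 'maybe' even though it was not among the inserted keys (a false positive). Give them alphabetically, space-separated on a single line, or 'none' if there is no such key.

Start: bits=000000000000
After insert 'koi': sets bits 2 6 -> bits=001000100000
After insert 'bee': sets bits 9 10 -> bits=001000100110
After insert 'jay': sets bits 7 11 -> bits=001000110111
After insert 'pig': sets bits 2 10 -> bits=001000110111
Not inserted: ape cat fox owl — query each against bits=001000110111:
query ape: checks bit8=0, bit9=1 (has a 0) -> no => not a false positive
query cat: checks bit9=1, bit11=1 (all 1) -> maybe => FALSE POSITIVE
query fox: checks bit6=1, bit10=1 (all 1) -> maybe => FALSE POSITIVE
query owl: checks bit0=0, bit3=0 (has a 0) -> no => not a false positive
False positives (alphabetical): cat fox

Answer: cat fox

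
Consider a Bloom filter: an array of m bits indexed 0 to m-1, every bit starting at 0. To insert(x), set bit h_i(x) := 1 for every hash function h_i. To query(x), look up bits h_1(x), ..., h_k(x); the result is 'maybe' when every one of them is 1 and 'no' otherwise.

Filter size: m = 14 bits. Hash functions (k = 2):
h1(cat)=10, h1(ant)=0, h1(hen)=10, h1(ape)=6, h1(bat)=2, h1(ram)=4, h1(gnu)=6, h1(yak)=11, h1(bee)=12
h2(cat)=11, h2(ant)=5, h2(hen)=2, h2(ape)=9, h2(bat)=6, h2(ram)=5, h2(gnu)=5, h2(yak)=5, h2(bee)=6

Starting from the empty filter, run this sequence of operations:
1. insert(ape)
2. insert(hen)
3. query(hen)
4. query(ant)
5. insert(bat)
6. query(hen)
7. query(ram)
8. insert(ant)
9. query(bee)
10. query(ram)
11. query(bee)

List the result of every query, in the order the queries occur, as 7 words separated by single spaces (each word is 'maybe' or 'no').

Answer: maybe no maybe no no no no

Derivation:
Start: bits=00000000000000
Op 1: insert ape -> sets bits 6 9 -> bits=00000010010000
Op 2: insert hen -> sets bits 2 10 -> bits=00100010011000
Op 3: query hen -> checks bit2=1, bit10=1 (all 1) -> maybe
Op 4: query ant -> checks bit0=0, bit5=0 (has a 0) -> no
Op 5: insert bat -> sets bits 2 6 -> bits=00100010011000
Op 6: query hen -> checks bit2=1, bit10=1 (all 1) -> maybe
Op 7: query ram -> checks bit4=0, bit5=0 (has a 0) -> no
Op 8: insert ant -> sets bits 0 5 -> bits=10100110011000
Op 9: query bee -> checks bit6=1, bit12=0 (has a 0) -> no
Op 10: query ram -> checks bit4=0, bit5=1 (has a 0) -> no
Op 11: query bee -> checks bit6=1, bit12=0 (has a 0) -> no
Query results in order: maybe no maybe no no no no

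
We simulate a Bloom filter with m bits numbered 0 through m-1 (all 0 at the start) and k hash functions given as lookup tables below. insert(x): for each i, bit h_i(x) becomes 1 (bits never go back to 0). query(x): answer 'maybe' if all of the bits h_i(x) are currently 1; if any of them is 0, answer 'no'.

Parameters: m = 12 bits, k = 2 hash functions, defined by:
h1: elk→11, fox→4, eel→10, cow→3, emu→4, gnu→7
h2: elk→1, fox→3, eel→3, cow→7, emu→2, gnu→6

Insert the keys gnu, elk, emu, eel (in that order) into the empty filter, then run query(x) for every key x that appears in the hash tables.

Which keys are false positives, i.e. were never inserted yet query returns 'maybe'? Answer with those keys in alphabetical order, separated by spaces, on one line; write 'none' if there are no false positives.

Answer: cow fox

Derivation:
Start: bits=000000000000
After insert 'gnu': sets bits 6 7 -> bits=000000110000
After insert 'elk': sets bits 1 11 -> bits=010000110001
After insert 'emu': sets bits 2 4 -> bits=011010110001
After insert 'eel': sets bits 3 10 -> bits=011110110011
Not inserted: cow fox — query each against bits=011110110011:
query cow: checks bit3=1, bit7=1 (all 1) -> maybe => FALSE POSITIVE
query fox: checks bit3=1, bit4=1 (all 1) -> maybe => FALSE POSITIVE
False positives (alphabetical): cow fox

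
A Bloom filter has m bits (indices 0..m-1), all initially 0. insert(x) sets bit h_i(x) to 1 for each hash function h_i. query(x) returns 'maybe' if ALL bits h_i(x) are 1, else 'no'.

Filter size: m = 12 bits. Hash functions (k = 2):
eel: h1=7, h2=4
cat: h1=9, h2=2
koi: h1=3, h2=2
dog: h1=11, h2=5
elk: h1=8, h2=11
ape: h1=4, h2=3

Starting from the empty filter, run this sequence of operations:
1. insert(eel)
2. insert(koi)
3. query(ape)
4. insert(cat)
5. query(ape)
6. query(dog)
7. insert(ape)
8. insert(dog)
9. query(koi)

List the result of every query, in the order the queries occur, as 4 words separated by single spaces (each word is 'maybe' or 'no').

Answer: maybe maybe no maybe

Derivation:
Start: bits=000000000000
Op 1: insert eel -> sets bits 4 7 -> bits=000010010000
Op 2: insert koi -> sets bits 2 3 -> bits=001110010000
Op 3: query ape -> checks bit3=1, bit4=1 (all 1) -> maybe
Op 4: insert cat -> sets bits 2 9 -> bits=001110010100
Op 5: query ape -> checks bit3=1, bit4=1 (all 1) -> maybe
Op 6: query dog -> checks bit5=0, bit11=0 (has a 0) -> no
Op 7: insert ape -> sets bits 3 4 -> bits=001110010100
Op 8: insert dog -> sets bits 5 11 -> bits=001111010101
Op 9: query koi -> checks bit2=1, bit3=1 (all 1) -> maybe
Query results in order: maybe maybe no maybe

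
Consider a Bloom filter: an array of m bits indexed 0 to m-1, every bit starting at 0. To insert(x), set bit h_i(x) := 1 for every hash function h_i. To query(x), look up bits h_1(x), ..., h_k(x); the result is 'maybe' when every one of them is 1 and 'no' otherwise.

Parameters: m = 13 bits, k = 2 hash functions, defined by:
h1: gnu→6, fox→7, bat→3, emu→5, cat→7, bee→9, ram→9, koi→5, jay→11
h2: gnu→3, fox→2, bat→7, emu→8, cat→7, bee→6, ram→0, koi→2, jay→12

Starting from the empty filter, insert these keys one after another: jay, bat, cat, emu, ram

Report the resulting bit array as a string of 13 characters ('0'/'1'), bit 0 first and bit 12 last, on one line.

Answer: 1001010111011

Derivation:
Start: bits=0000000000000
After insert 'jay': sets bits 11 12 -> bits=0000000000011
After insert 'bat': sets bits 3 7 -> bits=0001000100011
After insert 'cat': sets bits 7 -> bits=0001000100011
After insert 'emu': sets bits 5 8 -> bits=0001010110011
After insert 'ram': sets bits 0 9 -> bits=1001010111011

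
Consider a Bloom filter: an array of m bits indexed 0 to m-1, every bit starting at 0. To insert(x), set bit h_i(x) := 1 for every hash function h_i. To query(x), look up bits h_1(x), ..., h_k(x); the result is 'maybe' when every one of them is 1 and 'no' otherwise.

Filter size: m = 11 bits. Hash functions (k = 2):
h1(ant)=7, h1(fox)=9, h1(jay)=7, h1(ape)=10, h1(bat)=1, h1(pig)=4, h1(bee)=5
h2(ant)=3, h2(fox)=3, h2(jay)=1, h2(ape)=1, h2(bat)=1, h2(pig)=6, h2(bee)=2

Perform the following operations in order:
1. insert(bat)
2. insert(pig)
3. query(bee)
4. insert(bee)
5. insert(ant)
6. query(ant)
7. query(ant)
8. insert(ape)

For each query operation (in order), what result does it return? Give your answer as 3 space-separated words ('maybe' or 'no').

Answer: no maybe maybe

Derivation:
Start: bits=00000000000
Op 1: insert bat -> sets bits 1 -> bits=01000000000
Op 2: insert pig -> sets bits 4 6 -> bits=01001010000
Op 3: query bee -> checks bit2=0, bit5=0 (has a 0) -> no
Op 4: insert bee -> sets bits 2 5 -> bits=01101110000
Op 5: insert ant -> sets bits 3 7 -> bits=01111111000
Op 6: query ant -> checks bit3=1, bit7=1 (all 1) -> maybe
Op 7: query ant -> checks bit3=1, bit7=1 (all 1) -> maybe
Op 8: insert ape -> sets bits 1 10 -> bits=01111111001
Query results in order: no maybe maybe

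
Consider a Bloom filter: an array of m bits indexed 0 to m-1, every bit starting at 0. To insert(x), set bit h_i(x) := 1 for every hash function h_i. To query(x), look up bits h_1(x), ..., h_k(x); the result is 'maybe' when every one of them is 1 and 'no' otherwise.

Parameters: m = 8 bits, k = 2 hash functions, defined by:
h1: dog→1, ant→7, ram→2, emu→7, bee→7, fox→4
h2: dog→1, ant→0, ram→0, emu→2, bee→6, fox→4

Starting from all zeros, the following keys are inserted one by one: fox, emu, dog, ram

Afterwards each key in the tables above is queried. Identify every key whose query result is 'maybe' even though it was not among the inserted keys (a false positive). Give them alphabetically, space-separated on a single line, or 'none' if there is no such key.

Start: bits=00000000
After insert 'fox': sets bits 4 -> bits=00001000
After insert 'emu': sets bits 2 7 -> bits=00101001
After insert 'dog': sets bits 1 -> bits=01101001
After insert 'ram': sets bits 0 2 -> bits=11101001
Not inserted: ant bee — query each against bits=11101001:
query ant: checks bit0=1, bit7=1 (all 1) -> maybe => FALSE POSITIVE
query bee: checks bit6=0, bit7=1 (has a 0) -> no => not a false positive
False positives (alphabetical): ant

Answer: ant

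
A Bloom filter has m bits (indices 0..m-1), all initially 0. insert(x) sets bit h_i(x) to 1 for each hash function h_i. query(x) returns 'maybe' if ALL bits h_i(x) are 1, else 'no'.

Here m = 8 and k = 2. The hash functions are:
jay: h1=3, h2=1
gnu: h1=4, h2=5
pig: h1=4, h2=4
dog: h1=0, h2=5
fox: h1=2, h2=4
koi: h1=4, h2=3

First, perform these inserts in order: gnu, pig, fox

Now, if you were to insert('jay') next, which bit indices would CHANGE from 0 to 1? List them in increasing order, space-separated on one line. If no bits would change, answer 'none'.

Start: bits=00000000
After insert 'gnu': sets bits 4 5 -> bits=00001100
After insert 'pig': sets bits 4 -> bits=00001100
After insert 'fox': sets bits 2 4 -> bits=00101100
insert 'jay' would touch bits 1 3; currently bit1=0, bit3=0
Bits that are 0 among those (would change 0->1): 1 3

Answer: 1 3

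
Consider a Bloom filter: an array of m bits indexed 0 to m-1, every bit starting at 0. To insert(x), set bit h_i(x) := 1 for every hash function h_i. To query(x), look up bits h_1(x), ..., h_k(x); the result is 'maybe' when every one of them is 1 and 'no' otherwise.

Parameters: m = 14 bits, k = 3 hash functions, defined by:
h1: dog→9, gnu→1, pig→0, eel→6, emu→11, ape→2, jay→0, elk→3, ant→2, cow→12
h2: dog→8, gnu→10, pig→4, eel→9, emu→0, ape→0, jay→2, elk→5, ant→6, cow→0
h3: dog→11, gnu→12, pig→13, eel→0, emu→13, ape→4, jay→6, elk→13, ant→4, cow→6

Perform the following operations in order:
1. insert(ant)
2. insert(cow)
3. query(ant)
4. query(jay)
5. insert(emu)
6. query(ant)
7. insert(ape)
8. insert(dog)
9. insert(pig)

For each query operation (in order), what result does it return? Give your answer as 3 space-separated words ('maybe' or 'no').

Start: bits=00000000000000
Op 1: insert ant -> sets bits 2 4 6 -> bits=00101010000000
Op 2: insert cow -> sets bits 0 6 12 -> bits=10101010000010
Op 3: query ant -> checks bit2=1, bit4=1, bit6=1 (all 1) -> maybe
Op 4: query jay -> checks bit0=1, bit2=1, bit6=1 (all 1) -> maybe
Op 5: insert emu -> sets bits 0 11 13 -> bits=10101010000111
Op 6: query ant -> checks bit2=1, bit4=1, bit6=1 (all 1) -> maybe
Op 7: insert ape -> sets bits 0 2 4 -> bits=10101010000111
Op 8: insert dog -> sets bits 8 9 11 -> bits=10101010110111
Op 9: insert pig -> sets bits 0 4 13 -> bits=10101010110111
Query results in order: maybe maybe maybe

Answer: maybe maybe maybe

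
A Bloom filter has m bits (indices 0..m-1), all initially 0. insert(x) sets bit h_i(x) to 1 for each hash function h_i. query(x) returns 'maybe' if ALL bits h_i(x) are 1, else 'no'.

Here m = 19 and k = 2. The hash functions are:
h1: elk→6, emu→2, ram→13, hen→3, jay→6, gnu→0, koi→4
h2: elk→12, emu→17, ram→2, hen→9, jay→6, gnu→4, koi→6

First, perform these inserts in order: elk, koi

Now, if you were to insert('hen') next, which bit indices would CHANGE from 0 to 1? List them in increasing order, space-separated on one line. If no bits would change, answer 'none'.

Answer: 3 9

Derivation:
Start: bits=0000000000000000000
After insert 'elk': sets bits 6 12 -> bits=0000001000001000000
After insert 'koi': sets bits 4 6 -> bits=0000101000001000000
insert 'hen' would touch bits 3 9; currently bit3=0, bit9=0
Bits that are 0 among those (would change 0->1): 3 9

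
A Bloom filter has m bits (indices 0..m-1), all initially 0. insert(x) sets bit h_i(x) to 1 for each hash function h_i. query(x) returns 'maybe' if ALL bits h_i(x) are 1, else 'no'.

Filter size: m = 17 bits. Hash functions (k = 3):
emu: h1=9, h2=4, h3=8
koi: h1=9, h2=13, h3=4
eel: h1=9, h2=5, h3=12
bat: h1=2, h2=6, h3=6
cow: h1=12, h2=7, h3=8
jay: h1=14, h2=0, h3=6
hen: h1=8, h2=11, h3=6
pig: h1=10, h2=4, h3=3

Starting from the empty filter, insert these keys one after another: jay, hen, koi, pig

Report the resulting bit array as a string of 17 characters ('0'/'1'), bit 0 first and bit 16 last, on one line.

Start: bits=00000000000000000
After insert 'jay': sets bits 0 6 14 -> bits=10000010000000100
After insert 'hen': sets bits 6 8 11 -> bits=10000010100100100
After insert 'koi': sets bits 4 9 13 -> bits=10001010110101100
After insert 'pig': sets bits 3 4 10 -> bits=10011010111101100

Answer: 10011010111101100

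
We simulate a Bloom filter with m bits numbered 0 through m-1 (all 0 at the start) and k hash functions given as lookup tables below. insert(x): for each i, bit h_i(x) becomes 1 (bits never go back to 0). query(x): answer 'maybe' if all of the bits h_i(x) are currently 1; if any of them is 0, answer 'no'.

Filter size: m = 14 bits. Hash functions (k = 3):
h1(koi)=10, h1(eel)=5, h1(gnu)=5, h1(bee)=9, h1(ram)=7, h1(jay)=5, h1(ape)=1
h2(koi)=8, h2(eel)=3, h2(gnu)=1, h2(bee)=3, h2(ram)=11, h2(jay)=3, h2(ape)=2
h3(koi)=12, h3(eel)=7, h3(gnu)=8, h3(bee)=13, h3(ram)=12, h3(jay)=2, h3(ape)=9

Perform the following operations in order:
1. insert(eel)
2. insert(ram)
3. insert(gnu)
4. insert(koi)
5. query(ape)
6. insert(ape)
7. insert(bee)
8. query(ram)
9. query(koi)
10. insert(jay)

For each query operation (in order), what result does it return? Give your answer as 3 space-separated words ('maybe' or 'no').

Start: bits=00000000000000
Op 1: insert eel -> sets bits 3 5 7 -> bits=00010101000000
Op 2: insert ram -> sets bits 7 11 12 -> bits=00010101000110
Op 3: insert gnu -> sets bits 1 5 8 -> bits=01010101100110
Op 4: insert koi -> sets bits 8 10 12 -> bits=01010101101110
Op 5: query ape -> checks bit1=1, bit2=0, bit9=0 (has a 0) -> no
Op 6: insert ape -> sets bits 1 2 9 -> bits=01110101111110
Op 7: insert bee -> sets bits 3 9 13 -> bits=01110101111111
Op 8: query ram -> checks bit7=1, bit11=1, bit12=1 (all 1) -> maybe
Op 9: query koi -> checks bit8=1, bit10=1, bit12=1 (all 1) -> maybe
Op 10: insert jay -> sets bits 2 3 5 -> bits=01110101111111
Query results in order: no maybe maybe

Answer: no maybe maybe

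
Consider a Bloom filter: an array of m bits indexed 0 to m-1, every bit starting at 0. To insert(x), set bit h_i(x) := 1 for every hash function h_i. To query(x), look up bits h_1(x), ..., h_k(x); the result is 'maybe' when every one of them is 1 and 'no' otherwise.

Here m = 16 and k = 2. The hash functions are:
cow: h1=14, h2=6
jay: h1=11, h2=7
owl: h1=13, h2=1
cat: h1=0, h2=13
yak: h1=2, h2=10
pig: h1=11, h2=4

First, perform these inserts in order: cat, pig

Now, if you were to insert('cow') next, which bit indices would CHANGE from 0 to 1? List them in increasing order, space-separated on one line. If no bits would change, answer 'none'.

Answer: 6 14

Derivation:
Start: bits=0000000000000000
After insert 'cat': sets bits 0 13 -> bits=1000000000000100
After insert 'pig': sets bits 4 11 -> bits=1000100000010100
insert 'cow' would touch bits 6 14; currently bit6=0, bit14=0
Bits that are 0 among those (would change 0->1): 6 14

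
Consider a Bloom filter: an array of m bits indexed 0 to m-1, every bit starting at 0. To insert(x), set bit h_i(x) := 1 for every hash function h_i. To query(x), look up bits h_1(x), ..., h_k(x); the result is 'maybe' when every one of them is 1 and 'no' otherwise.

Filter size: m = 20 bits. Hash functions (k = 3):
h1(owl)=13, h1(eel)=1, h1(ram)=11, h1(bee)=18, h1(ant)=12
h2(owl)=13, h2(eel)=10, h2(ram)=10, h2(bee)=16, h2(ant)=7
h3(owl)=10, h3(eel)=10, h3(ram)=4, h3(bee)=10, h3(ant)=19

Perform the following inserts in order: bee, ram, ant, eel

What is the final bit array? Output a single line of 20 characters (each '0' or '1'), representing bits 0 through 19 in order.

Start: bits=00000000000000000000
After insert 'bee': sets bits 10 16 18 -> bits=00000000001000001010
After insert 'ram': sets bits 4 10 11 -> bits=00001000001100001010
After insert 'ant': sets bits 7 12 19 -> bits=00001001001110001011
After insert 'eel': sets bits 1 10 -> bits=01001001001110001011

Answer: 01001001001110001011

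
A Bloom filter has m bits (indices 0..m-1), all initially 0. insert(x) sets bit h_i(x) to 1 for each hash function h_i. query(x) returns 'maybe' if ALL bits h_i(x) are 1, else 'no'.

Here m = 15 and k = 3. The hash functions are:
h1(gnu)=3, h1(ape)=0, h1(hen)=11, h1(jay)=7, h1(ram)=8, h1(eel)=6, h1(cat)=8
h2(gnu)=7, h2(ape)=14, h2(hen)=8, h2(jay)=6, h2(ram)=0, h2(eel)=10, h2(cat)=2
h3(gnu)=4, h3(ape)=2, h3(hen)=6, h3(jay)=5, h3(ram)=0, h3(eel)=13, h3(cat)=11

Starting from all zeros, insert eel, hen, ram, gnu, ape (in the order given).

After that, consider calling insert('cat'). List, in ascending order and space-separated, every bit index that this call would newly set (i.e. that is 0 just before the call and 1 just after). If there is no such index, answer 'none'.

Start: bits=000000000000000
After insert 'eel': sets bits 6 10 13 -> bits=000000100010010
After insert 'hen': sets bits 6 8 11 -> bits=000000101011010
After insert 'ram': sets bits 0 8 -> bits=100000101011010
After insert 'gnu': sets bits 3 4 7 -> bits=100110111011010
After insert 'ape': sets bits 0 2 14 -> bits=101110111011011
insert 'cat' would touch bits 2 8 11; currently bit2=1, bit8=1, bit11=1
Bits that are 0 among those (would change 0->1): none

Answer: none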